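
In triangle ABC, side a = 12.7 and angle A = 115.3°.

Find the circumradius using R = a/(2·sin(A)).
R = a/(2·sin(A)) = 12.7/(2·sin(115.3°))
sin(115.3°) ≈ 0.904083
R ≈ 12.7/(2·0.904083) = 12.7/1.80817 ≈ 7.02369

R = 7.024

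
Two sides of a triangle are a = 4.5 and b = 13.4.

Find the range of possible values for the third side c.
Triangle inequality: |a − b| < c < a + b
|a − b| = |4.5 − 13.4| = 8.9
a + b = 4.5 + 13.4 = 17.9

8.9 < c < 17.9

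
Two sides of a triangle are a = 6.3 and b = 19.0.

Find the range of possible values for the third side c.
Triangle inequality: |a − b| < c < a + b
|a − b| = |6.3 − 19.0| = 12.7
a + b = 6.3 + 19.0 = 25.3

12.7 < c < 25.3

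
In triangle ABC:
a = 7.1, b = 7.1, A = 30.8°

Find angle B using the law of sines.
a/sin(A) = b/sin(B)  ⇒  sin(B) = b·sin(A)/a = 7.1·sin(30.8°)/7.1
sin(30.8°) ≈ 0.512043
sin(B) ≈ 7.1·0.512043/7.1 ≈ 3.6355/7.1 ≈ 0.512043
B = arcsin(0.512043) ≈ 30.8°
(Since b ≤ a we need B ≤ A, so the obtuse alternative 180° − 30.8° ≈ 149.2° is rejected.)

B = 30.8°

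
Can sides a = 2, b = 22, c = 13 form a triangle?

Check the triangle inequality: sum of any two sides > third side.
a + b vs c: 2 + 22 = 24 > 13  ✓
a + c vs b: 2 + 13 = 15 ≤ 22  ✗
b + c vs a: 22 + 13 = 35 > 2  ✓

No: 2 + 13 = 15 is not > 22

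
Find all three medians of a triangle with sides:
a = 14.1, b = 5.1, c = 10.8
Median formula: m_a = ½√(2b² + 2c² − a²) (and cyclically). a² = 198.81, b² = 26.01, c² = 116.64.
m_a = ½√(2·26.01 + 2·116.64 − 198.81) = ½√86.49 ≈ ½·9.3 ≈ 4.65
m_b = ½√(2·198.81 + 2·116.64 − 26.01) = ½√604.89 ≈ ½·24.5945 ≈ 12.2973
m_c = ½√(2·198.81 + 2·26.01 − 116.64) = ½√333 ≈ ½·18.2483 ≈ 9.12414

m_a = 4.65, m_b = 12.3, m_c = 9.124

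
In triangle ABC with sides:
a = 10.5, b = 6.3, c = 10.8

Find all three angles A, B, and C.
Law of cosines for each angle (a² = 110.25, b² = 39.69, c² = 116.64):
cos(A) = (b² + c² − a²)/(2bc) = (39.69 + 116.64 − 110.25)/(2·6.3·10.8) = 46.08/136.08 ≈ 0.338624  ⇒  A ≈ 70.2069°
cos(B) = (a² + c² − b²)/(2ac) = (110.25 + 116.64 − 39.69)/(2·10.5·10.8) = 187.2/226.8 ≈ 0.825397  ⇒  B ≈ 34.3713°
cos(C) = (a² + b² − c²)/(2ab) = (110.25 + 39.69 − 116.64)/(2·10.5·6.3) = 33.3/132.3 ≈ 0.251701  ⇒  C ≈ 75.4218°
Check: A + B + C ≈ 180°

A = 70.21°, B = 34.37°, C = 75.42°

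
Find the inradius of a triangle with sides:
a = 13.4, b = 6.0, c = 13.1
r = Area/s where s is the semi-perimeter.
s = (13.4 + 6.0 + 13.1)/2 = 32.5/2 = 16.25
Area = √(s(s−a)(s−b)(s−c)) = √(16.25·2.85·10.25·3.15) ≈ √1495.31 ≈ 38.6693
r ≈ 38.6693/16.25 ≈ 2.37965

r = 2.38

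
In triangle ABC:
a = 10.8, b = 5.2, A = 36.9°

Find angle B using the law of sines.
a/sin(A) = b/sin(B)  ⇒  sin(B) = b·sin(A)/a = 5.2·sin(36.9°)/10.8
sin(36.9°) ≈ 0.60042
sin(B) ≈ 5.2·0.60042/10.8 ≈ 3.12219/10.8 ≈ 0.289091
B = arcsin(0.289091) ≈ 16.8036°
(Since b ≤ a we need B ≤ A, so the obtuse alternative 180° − 16.8036° ≈ 163.196° is rejected.)

B = 16.8°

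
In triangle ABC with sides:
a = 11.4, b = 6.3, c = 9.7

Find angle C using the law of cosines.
c² = a² + b² − 2ab·cos(C)  ⇒  cos(C) = (a² + b² − c²)/(2ab)
cos(C) = (11.4² + 6.3² − 9.7²)/(2·11.4·6.3) = (129.96 + 39.69 − 94.09)/143.64 = 75.56/143.64 ≈ 0.526037
C = arccos(0.526037) ≈ 58.2619°

C = 58.26°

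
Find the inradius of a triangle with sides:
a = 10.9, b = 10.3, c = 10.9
r = Area/s where s is the semi-perimeter.
s = (10.9 + 10.3 + 10.9)/2 = 32.1/2 = 16.05
Area = √(s(s−a)(s−b)(s−c)) = √(16.05·5.15·5.75·5.15) ≈ √2447.7 ≈ 49.4742
r ≈ 49.4742/16.05 ≈ 3.0825

r = 3.083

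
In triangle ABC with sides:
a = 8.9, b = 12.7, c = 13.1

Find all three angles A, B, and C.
Law of cosines for each angle (a² = 79.21, b² = 161.29, c² = 171.61):
cos(A) = (b² + c² − a²)/(2bc) = (161.29 + 171.61 − 79.21)/(2·12.7·13.1) = 253.69/332.74 ≈ 0.762427  ⇒  A ≈ 40.3214°
cos(B) = (a² + c² − b²)/(2ac) = (79.21 + 171.61 − 161.29)/(2·8.9·13.1) = 89.53/233.18 ≈ 0.383952  ⇒  B ≈ 67.4213°
cos(C) = (a² + b² − c²)/(2ab) = (79.21 + 161.29 − 171.61)/(2·8.9·12.7) = 68.89/226.06 ≈ 0.304742  ⇒  C ≈ 72.2574°
Check: A + B + C ≈ 180°

A = 40.32°, B = 67.42°, C = 72.26°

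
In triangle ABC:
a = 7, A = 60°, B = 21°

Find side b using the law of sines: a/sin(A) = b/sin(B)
a/sin(A) = b/sin(B)  ⇒  b = a·sin(B)/sin(A) = 7·sin(21°)/sin(60°)
sin(21°) ≈ 0.358368, sin(60°) ≈ 0.866025
b ≈ 7·0.358368/0.866025 ≈ 2.50858/0.866025 ≈ 2.89665

b = 2.897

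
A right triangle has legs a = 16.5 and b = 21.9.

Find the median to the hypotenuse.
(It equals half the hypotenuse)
Hypotenuse c = √(a² + b²) = √(272.25 + 479.61) = √751.86 ≈ 27.4201
Median to hypotenuse = c/2 ≈ 27.4201/2 ≈ 13.71

Median = 13.71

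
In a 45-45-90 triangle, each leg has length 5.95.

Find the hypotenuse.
In a 45-45-90 triangle the sides are in ratio 1 : 1 : √2, so hypotenuse = leg·√2.
Hypotenuse = 5.95·√2 ≈ 5.95·1.41421 ≈ 8.41457

Hypotenuse = 5.95√2 = 8.415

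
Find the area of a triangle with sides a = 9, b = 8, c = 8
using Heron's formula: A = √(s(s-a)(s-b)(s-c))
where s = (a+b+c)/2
s = (9 + 8 + 8)/2 = 25/2 = 12.5
s − a = 3.5, s − b = 4.5, s − c = 4.5
s(s−a)(s−b)(s−c) = 12.5·3.5·4.5·4.5 = 885.9375
Area = √885.9375 ≈ 29.7647

s = 12.5, Area = 29.76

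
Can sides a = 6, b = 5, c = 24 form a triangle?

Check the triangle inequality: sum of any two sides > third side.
a + b vs c: 6 + 5 = 11 ≤ 24  ✗
a + c vs b: 6 + 24 = 30 > 5  ✓
b + c vs a: 5 + 24 = 29 > 6  ✓

No: 6 + 5 = 11 is not > 24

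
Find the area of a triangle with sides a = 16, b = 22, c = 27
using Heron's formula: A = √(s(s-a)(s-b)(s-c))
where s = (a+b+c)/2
s = (16 + 22 + 27)/2 = 65/2 = 32.5
s − a = 16.5, s − b = 10.5, s − c = 5.5
s(s−a)(s−b)(s−c) = 32.5·16.5·10.5·5.5 = 30968.4375
Area = √30968.4375 ≈ 175.979

s = 32.5, Area = 176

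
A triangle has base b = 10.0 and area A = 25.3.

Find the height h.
A = ½·b·h  ⇒  h = 2A/b = 2·25.3/10.0 = 50.6/10.0 ≈ 5.06

h = 5.06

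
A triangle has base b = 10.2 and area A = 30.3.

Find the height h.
A = ½·b·h  ⇒  h = 2A/b = 2·30.3/10.2 = 60.6/10.2 ≈ 5.94118

h = 5.941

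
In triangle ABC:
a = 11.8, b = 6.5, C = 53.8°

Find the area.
Two sides and the included angle (SAS): A = ½·a·b·sin(C) = ½·11.8·6.5·sin(53.8°)
sin(53.8°) ≈ 0.80696
A ≈ ½·76.7·0.80696 = 38.35·0.80696 ≈ 30.9469

Area = 30.95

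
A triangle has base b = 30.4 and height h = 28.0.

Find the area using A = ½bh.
A = ½·b·h = ½·30.4·28.0 = ½·851.2 = 425.6

Area = 425.6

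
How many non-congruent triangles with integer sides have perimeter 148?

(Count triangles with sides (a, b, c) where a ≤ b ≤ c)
Let a ≤ b ≤ c with a + b + c = 148. The only binding inequality is a + b > c, i.e. 148 − c > c, so c < 148/2; and c ≥ 148/3 since c is the largest side.
So 50 ≤ c ≤ 73. For each c, b runs from ⌈(148 − c)/2⌉ up to c (then a = 148 − b − c satisfies 1 ≤ a ≤ b automatically), giving c − ⌈(148 − c)/2⌉ + 1 choices.
Summing over c: 2 + 3 + 5 + 6 + … + 35 + 36  (24 terms, c = 50, …, 73) = 456
Check (closed form: nearest integer to p²/48 for even p, (p+3)²/48 for odd p): 148²/48 = 21904/48 ≈ 456.33 → 456

456 triangles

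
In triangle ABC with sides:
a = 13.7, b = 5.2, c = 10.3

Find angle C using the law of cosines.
c² = a² + b² − 2ab·cos(C)  ⇒  cos(C) = (a² + b² − c²)/(2ab)
cos(C) = (13.7² + 5.2² − 10.3²)/(2·13.7·5.2) = (187.69 + 27.04 − 106.09)/142.48 = 108.64/142.48 ≈ 0.762493
C = arccos(0.762493) ≈ 40.3155°

C = 40.32°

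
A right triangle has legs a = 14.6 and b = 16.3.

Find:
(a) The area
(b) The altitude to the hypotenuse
(a) The legs are perpendicular, so Area = ½·a·b = ½·14.6·16.3 = ½·237.98 = 118.99
(b) Hypotenuse c = √(a² + b²) = √(213.16 + 265.69) = √478.85 ≈ 21.8826
    Area = ½·c·h_c  ⇒  h_c = 2·Area/c = 237.98/21.8826 ≈ 10.8753

Area = 118.99, h_c = 10.88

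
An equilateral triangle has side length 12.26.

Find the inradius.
r = Area/s with s the semi-perimeter.
Area = (√3/4)·12.26² = (√3/4)·150.3076 ≈ 0.433013·150.3076 ≈ 65.0851
s = 3·12.26/2 = 18.39
r ≈ 65.0851/18.39 ≈ 3.53916
(Equivalently r = side/(2√3) = 12.26/3.4641 ≈ 3.53916.)

r = 3.539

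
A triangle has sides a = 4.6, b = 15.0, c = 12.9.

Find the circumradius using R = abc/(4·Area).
First find the area with Heron's formula.
s = (4.6 + 15.0 + 12.9)/2 = 16.25
Area = √(s(s−a)(s−b)(s−c)) = √(16.25·11.65·1.25·3.35) ≈ √792.746 ≈ 28.1557
abc = 4.6·15.0·12.9 = 890.1
R = abc/(4·Area) ≈ 890.1/(4·28.1557) = 890.1/112.623 ≈ 7.90336

R = 7.903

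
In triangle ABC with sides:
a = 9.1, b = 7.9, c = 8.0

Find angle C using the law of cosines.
c² = a² + b² − 2ab·cos(C)  ⇒  cos(C) = (a² + b² − c²)/(2ab)
cos(C) = (9.1² + 7.9² − 8.0²)/(2·9.1·7.9) = (82.81 + 62.41 − 64)/143.78 = 81.22/143.78 ≈ 0.564891
C = arccos(0.564891) ≈ 55.6053°

C = 55.61°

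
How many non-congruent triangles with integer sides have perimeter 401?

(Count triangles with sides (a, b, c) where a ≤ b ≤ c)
Let a ≤ b ≤ c with a + b + c = 401. The only binding inequality is a + b > c, i.e. 401 − c > c, so c < 401/2; and c ≥ 401/3 since c is the largest side.
So 134 ≤ c ≤ 200. For each c, b runs from ⌈(401 − c)/2⌉ up to c (then a = 401 − b − c satisfies 1 ≤ a ≤ b automatically), giving c − ⌈(401 − c)/2⌉ + 1 choices.
Summing over c: 1 + 3 + 4 + 6 + … + 99 + 100  (67 terms, c = 134, …, 200) = 3400
Check (closed form: nearest integer to p²/48 for even p, (p+3)²/48 for odd p): (401+3)²/48 = 404²/48 = 163216/48 ≈ 3400.33 → 3400

3400 triangles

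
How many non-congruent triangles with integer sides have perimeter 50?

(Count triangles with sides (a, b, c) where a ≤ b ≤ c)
Let a ≤ b ≤ c with a + b + c = 50. The only binding inequality is a + b > c, i.e. 50 − c > c, so c < 50/2; and c ≥ 50/3 since c is the largest side.
So 17 ≤ c ≤ 24. For each c, b runs from ⌈(50 − c)/2⌉ up to c (then a = 50 − b − c satisfies 1 ≤ a ≤ b automatically), giving c − ⌈(50 − c)/2⌉ + 1 choices.
Summing over c: 1 + 3 + 4 + 6 + 7 + 9 + 10 + 12 = 52
Check (closed form: nearest integer to p²/48 for even p, (p+3)²/48 for odd p): 50²/48 = 2500/48 ≈ 52.08 → 52

52 triangles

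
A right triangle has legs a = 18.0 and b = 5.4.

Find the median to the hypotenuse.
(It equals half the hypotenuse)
Hypotenuse c = √(a² + b²) = √(324 + 29.16) = √353.16 ≈ 18.7926
Median to hypotenuse = c/2 ≈ 18.7926/2 ≈ 9.39628

Median = 9.396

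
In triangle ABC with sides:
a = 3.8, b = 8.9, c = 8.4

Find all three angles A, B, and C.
Law of cosines for each angle (a² = 14.44, b² = 79.21, c² = 70.56):
cos(A) = (b² + c² − a²)/(2bc) = (79.21 + 70.56 − 14.44)/(2·8.9·8.4) = 135.33/149.52 ≈ 0.905096  ⇒  A ≈ 25.1637°
cos(B) = (a² + c² − b²)/(2ac) = (14.44 + 70.56 − 79.21)/(2·3.8·8.4) = 5.79/63.84 ≈ 0.0906955  ⇒  B ≈ 84.7964°
cos(C) = (a² + b² − c²)/(2ab) = (14.44 + 79.21 − 70.56)/(2·3.8·8.9) = 23.09/67.64 ≈ 0.341366  ⇒  C ≈ 70.0399°
Check: A + B + C ≈ 180°

A = 25.16°, B = 84.8°, C = 70.04°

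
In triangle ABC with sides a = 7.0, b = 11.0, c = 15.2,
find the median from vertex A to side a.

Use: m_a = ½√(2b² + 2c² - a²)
m_a = ½√(2·11.0² + 2·15.2² − 7.0²) = ½√(2·121 + 2·231.04 − 49) = ½√(242 + 462.08 − 49) = ½√655.08
√655.08 ≈ 25.5945, so m_a ≈ 12.7973

m_a = 12.8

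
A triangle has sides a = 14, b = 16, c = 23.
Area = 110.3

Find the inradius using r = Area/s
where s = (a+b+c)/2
s = (14 + 16 + 23)/2 = 53/2 = 26.5
r = Area/s = 110.3/26.5 ≈ 4.16226

r = 4.162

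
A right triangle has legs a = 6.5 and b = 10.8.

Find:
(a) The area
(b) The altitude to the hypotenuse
(a) The legs are perpendicular, so Area = ½·a·b = ½·6.5·10.8 = ½·70.2 = 35.1
(b) Hypotenuse c = √(a² + b²) = √(42.25 + 116.64) = √158.89 ≈ 12.6052
    Area = ½·c·h_c  ⇒  h_c = 2·Area/c = 70.2/12.6052 ≈ 5.56915

Area = 35.1, h_c = 5.569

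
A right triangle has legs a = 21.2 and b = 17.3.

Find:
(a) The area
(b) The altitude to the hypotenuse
(a) The legs are perpendicular, so Area = ½·a·b = ½·21.2·17.3 = ½·366.76 = 183.38
(b) Hypotenuse c = √(a² + b²) = √(449.44 + 299.29) = √748.73 ≈ 27.3629
    Area = ½·c·h_c  ⇒  h_c = 2·Area/c = 366.76/27.3629 ≈ 13.4035

Area = 183.38, h_c = 13.4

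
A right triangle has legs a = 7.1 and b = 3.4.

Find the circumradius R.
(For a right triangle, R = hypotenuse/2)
Hypotenuse c = √(a² + b²) = √(50.41 + 11.56) = √61.97 ≈ 7.8721
R = c/2 ≈ 7.8721/2 ≈ 3.93605

R = 3.936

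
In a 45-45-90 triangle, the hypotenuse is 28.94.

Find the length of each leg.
In a 45-45-90 triangle hypotenuse = leg·√2, so leg = hypotenuse/√2.
Leg = 28.94/√2 ≈ 28.94/1.41421 ≈ 20.4637

Each leg = 20.46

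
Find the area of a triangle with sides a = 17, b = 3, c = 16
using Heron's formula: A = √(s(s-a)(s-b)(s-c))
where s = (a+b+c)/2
s = (17 + 3 + 16)/2 = 36/2 = 18
s − a = 1, s − b = 15, s − c = 2
s(s−a)(s−b)(s−c) = 18·1·15·2 = 540
Area = √540 ≈ 23.2379

s = 18.0, Area = 23.24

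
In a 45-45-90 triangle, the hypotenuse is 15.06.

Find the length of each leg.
In a 45-45-90 triangle hypotenuse = leg·√2, so leg = hypotenuse/√2.
Leg = 15.06/√2 ≈ 15.06/1.41421 ≈ 10.649

Each leg = 10.65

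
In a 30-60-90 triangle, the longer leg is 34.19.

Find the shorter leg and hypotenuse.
In a 30-60-90 triangle the sides are in ratio 1 : √3 : 2, so short leg = long leg/√3 and hypotenuse = 2·(short leg).
Short leg = 34.19/√3 ≈ 34.19/1.73205 ≈ 19.7396
Hypotenuse = 2·19.7396 ≈ 39.4792

Short leg = 19.74, Hypotenuse = 39.48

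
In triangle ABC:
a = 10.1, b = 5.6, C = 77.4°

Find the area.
Two sides and the included angle (SAS): A = ½·a·b·sin(C) = ½·10.1·5.6·sin(77.4°)
sin(77.4°) ≈ 0.975917
A ≈ ½·56.56·0.975917 = 28.28·0.975917 ≈ 27.5989

Area = 27.6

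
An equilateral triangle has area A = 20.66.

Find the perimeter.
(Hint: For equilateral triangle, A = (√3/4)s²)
A = (√3/4)s²  ⇒  s² = 4A/√3 = 4·20.66/√3 = 82.64/1.73205 ≈ 47.7122
s ≈ √47.7122 ≈ 6.9074
Perimeter = 3s ≈ 3·6.9074 ≈ 20.7222

Perimeter = 20.72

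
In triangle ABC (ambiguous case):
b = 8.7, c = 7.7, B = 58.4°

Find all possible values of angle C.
b/sin(B) = c/sin(C)  ⇒  sin(C) = c·sin(B)/b = 7.7·sin(58.4°)/8.7
sin(58.4°) ≈ 0.851727
sin(C) ≈ 7.7·0.851727/8.7 ≈ 6.5583/8.7 ≈ 0.753827
Candidate 1: C₁ = arcsin(0.753827) ≈ 48.923°  →  A = 180° − 58.4° − 48.923° ≈ 72.677° > 0, valid
Candidate 2: C₂ = 180° − C₁ ≈ 131.077°  →  A = 180° − 58.4° − 131.077° ≈ -9.477° ≤ 0, not a valid triangle

C = 48.92° (one solution)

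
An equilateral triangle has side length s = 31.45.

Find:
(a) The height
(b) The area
(a) The height splits the triangle into two 30-60-90 halves: h = s·√3/2 = 31.45·1.73205/2 ≈ 54.473/2 ≈ 27.2365
(b) Area = (√3/4)·s² = (√3/4)·31.45² = (√3/4)·989.1025 ≈ 0.433013·989.1025 ≈ 428.294

Height = 27.24, Area = 428.3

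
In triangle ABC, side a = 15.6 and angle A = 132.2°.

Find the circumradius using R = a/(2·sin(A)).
R = a/(2·sin(A)) = 15.6/(2·sin(132.2°))
sin(132.2°) ≈ 0.740805
R ≈ 15.6/(2·0.740805) = 15.6/1.48161 ≈ 10.5291

R = 10.53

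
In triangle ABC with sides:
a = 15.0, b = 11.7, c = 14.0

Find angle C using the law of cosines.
c² = a² + b² − 2ab·cos(C)  ⇒  cos(C) = (a² + b² − c²)/(2ab)
cos(C) = (15.0² + 11.7² − 14.0²)/(2·15.0·11.7) = (225 + 136.89 − 196)/351 = 165.89/351 ≈ 0.472621
C = arccos(0.472621) ≈ 61.7954°

C = 61.8°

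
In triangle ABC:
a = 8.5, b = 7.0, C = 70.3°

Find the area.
Two sides and the included angle (SAS): A = ½·a·b·sin(C) = ½·8.5·7.0·sin(70.3°)
sin(70.3°) ≈ 0.941471
A ≈ ½·59.5·0.941471 = 29.75·0.941471 ≈ 28.0087

Area = 28.01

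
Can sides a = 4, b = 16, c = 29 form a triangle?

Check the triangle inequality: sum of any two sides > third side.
a + b vs c: 4 + 16 = 20 ≤ 29  ✗
a + c vs b: 4 + 29 = 33 > 16  ✓
b + c vs a: 16 + 29 = 45 > 4  ✓

No: 4 + 16 = 20 is not > 29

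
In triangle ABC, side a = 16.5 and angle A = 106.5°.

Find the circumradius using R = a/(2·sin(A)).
R = a/(2·sin(A)) = 16.5/(2·sin(106.5°))
sin(106.5°) ≈ 0.95882
R ≈ 16.5/(2·0.95882) = 16.5/1.91764 ≈ 8.60433

R = 8.604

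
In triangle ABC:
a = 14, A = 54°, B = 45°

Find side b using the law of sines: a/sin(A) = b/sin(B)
a/sin(A) = b/sin(B)  ⇒  b = a·sin(B)/sin(A) = 14·sin(45°)/sin(54°)
sin(45°) ≈ 0.707107, sin(54°) ≈ 0.809017
b ≈ 14·0.707107/0.809017 ≈ 9.89949/0.809017 ≈ 12.2364

b = 12.24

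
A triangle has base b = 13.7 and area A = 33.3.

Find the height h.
A = ½·b·h  ⇒  h = 2A/b = 2·33.3/13.7 = 66.6/13.7 ≈ 4.86131

h = 4.861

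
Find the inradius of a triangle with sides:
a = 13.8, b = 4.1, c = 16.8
r = Area/s where s is the semi-perimeter.
s = (13.8 + 4.1 + 16.8)/2 = 34.7/2 = 17.35
Area = √(s(s−a)(s−b)(s−c)) = √(17.35·3.55·13.25·0.55) ≈ √448.855 ≈ 21.1862
r ≈ 21.1862/17.35 ≈ 1.22111

r = 1.221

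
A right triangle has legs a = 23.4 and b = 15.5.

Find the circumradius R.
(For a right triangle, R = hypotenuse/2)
Hypotenuse c = √(a² + b²) = √(547.56 + 240.25) = √787.81 ≈ 28.068
R = c/2 ≈ 28.068/2 ≈ 14.034

R = 14.03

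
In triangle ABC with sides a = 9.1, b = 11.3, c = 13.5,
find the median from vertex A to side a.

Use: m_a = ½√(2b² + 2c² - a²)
m_a = ½√(2·11.3² + 2·13.5² − 9.1²) = ½√(2·127.69 + 2·182.25 − 82.81) = ½√(255.38 + 364.5 − 82.81) = ½√537.07
√537.07 ≈ 23.1748, so m_a ≈ 11.5874

m_a = 11.59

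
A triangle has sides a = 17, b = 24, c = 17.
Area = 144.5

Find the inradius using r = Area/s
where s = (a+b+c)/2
s = (17 + 24 + 17)/2 = 58/2 = 29
r = Area/s = 144.5/29 ≈ 4.98276

r = 4.983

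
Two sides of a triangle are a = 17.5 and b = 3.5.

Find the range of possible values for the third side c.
Triangle inequality: |a − b| < c < a + b
|a − b| = |17.5 − 3.5| = 14
a + b = 17.5 + 3.5 = 21

14 < c < 21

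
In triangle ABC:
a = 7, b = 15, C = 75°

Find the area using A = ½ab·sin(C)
A = ½·a·b·sin(C) = ½·7·15·sin(75°)
sin(75°) ≈ 0.965926
A ≈ ½·105·0.965926 = 52.5·0.965926 ≈ 50.7111

Area = 50.71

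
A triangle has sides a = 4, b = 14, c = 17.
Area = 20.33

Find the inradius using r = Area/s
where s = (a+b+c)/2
s = (4 + 14 + 17)/2 = 35/2 = 17.5
r = Area/s = 20.33/17.5 ≈ 1.16171

r = 1.162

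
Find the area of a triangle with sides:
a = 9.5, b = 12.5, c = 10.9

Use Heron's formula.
s = (9.5 + 12.5 + 10.9)/2 = 32.9/2 = 16.45
s − a = 6.95, s − b = 3.95, s − c = 5.55
s(s−a)(s−b)(s−c) = 16.45·6.95·3.95·5.55 ≈ 2506.34
Area = √2506.34 ≈ 50.0634

Area = 50.06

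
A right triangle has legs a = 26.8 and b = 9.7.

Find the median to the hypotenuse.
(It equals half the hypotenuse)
Hypotenuse c = √(a² + b²) = √(718.24 + 94.09) = √812.33 ≈ 28.5014
Median to hypotenuse = c/2 ≈ 28.5014/2 ≈ 14.2507

Median = 14.25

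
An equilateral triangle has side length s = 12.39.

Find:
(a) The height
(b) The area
(a) The height splits the triangle into two 30-60-90 halves: h = s·√3/2 = 12.39·1.73205/2 ≈ 21.4601/2 ≈ 10.7301
(b) Area = (√3/4)·s² = (√3/4)·12.39² = (√3/4)·153.5121 ≈ 0.433013·153.5121 ≈ 66.4727

Height = 10.73, Area = 66.47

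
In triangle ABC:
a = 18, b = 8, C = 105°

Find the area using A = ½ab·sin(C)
A = ½·a·b·sin(C) = ½·18·8·sin(105°)
sin(105°) ≈ 0.965926
A ≈ ½·144·0.965926 = 72·0.965926 ≈ 69.5467

Area = 69.55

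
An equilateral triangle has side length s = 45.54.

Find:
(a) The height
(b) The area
(a) The height splits the triangle into two 30-60-90 halves: h = s·√3/2 = 45.54·1.73205/2 ≈ 78.8776/2 ≈ 39.4388
(b) Area = (√3/4)·s² = (√3/4)·45.54² = (√3/4)·2073.8916 ≈ 0.433013·2073.8916 ≈ 898.021

Height = 39.44, Area = 898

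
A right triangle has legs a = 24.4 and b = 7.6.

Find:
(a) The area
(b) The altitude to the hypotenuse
(a) The legs are perpendicular, so Area = ½·a·b = ½·24.4·7.6 = ½·185.44 = 92.72
(b) Hypotenuse c = √(a² + b²) = √(595.36 + 57.76) = √653.12 ≈ 25.5562
    Area = ½·c·h_c  ⇒  h_c = 2·Area/c = 185.44/25.5562 ≈ 7.25616

Area = 92.72, h_c = 7.256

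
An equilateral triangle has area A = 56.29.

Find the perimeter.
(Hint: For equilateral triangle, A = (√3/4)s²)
A = (√3/4)s²  ⇒  s² = 4A/√3 = 4·56.29/√3 = 225.16/1.73205 ≈ 129.996
s ≈ √129.996 ≈ 11.4016
Perimeter = 3s ≈ 3·11.4016 ≈ 34.2048

Perimeter = 34.2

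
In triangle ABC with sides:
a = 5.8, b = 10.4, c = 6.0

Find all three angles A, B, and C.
Law of cosines for each angle (a² = 33.64, b² = 108.16, c² = 36):
cos(A) = (b² + c² − a²)/(2bc) = (108.16 + 36 − 33.64)/(2·10.4·6.0) = 110.52/124.8 ≈ 0.885577  ⇒  A ≈ 27.6774°
cos(B) = (a² + c² − b²)/(2ac) = (33.64 + 36 − 108.16)/(2·5.8·6.0) = -38.52/69.6 ≈ -0.553448  ⇒  B ≈ 123.604°
cos(C) = (a² + b² − c²)/(2ab) = (33.64 + 108.16 − 36)/(2·5.8·10.4) = 105.8/120.64 ≈ 0.876989  ⇒  C ≈ 28.7187°
Check: A + B + C ≈ 180°

A = 27.68°, B = 123.6°, C = 28.72°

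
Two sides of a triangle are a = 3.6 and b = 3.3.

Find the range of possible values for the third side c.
Triangle inequality: |a − b| < c < a + b
|a − b| = |3.6 − 3.3| = 0.3
a + b = 3.6 + 3.3 = 6.9

0.3 < c < 6.9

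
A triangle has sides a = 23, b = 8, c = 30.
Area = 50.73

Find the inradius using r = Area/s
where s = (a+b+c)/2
s = (23 + 8 + 30)/2 = 61/2 = 30.5
r = Area/s = 50.73/30.5 ≈ 1.66328

r = 1.663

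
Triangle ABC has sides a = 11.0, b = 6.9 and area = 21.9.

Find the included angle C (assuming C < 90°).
Area = ½·a·b·sin(C)  ⇒  sin(C) = 2·Area/(a·b) = 2·21.9/(11.0·6.9) = 43.8/75.9 ≈ 0.577075
C = arcsin(0.577075) ≈ 35.2451° (taking the acute solution since C < 90°)

C = 35.25°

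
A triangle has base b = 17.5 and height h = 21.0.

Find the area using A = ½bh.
A = ½·b·h = ½·17.5·21.0 = ½·367.5 = 183.75

Area = 183.75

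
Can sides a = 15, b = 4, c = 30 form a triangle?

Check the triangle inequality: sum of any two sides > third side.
a + b vs c: 15 + 4 = 19 ≤ 30  ✗
a + c vs b: 15 + 30 = 45 > 4  ✓
b + c vs a: 4 + 30 = 34 > 15  ✓

No: 15 + 4 = 19 is not > 30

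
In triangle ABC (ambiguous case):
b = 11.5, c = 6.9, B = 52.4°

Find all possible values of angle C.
b/sin(B) = c/sin(C)  ⇒  sin(C) = c·sin(B)/b = 6.9·sin(52.4°)/11.5
sin(52.4°) ≈ 0.79229
sin(C) ≈ 6.9·0.79229/11.5 ≈ 5.4668/11.5 ≈ 0.475374
Candidate 1: C₁ = arcsin(0.475374) ≈ 28.3837°  →  A = 180° − 52.4° − 28.3837° ≈ 99.2163° > 0, valid
Candidate 2: C₂ = 180° − C₁ ≈ 151.616°  →  A = 180° − 52.4° − 151.616° ≈ -24.0163° ≤ 0, not a valid triangle

C = 28.38° (one solution)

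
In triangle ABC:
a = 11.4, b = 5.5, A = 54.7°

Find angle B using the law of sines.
a/sin(A) = b/sin(B)  ⇒  sin(B) = b·sin(A)/a = 5.5·sin(54.7°)/11.4
sin(54.7°) ≈ 0.816138
sin(B) ≈ 5.5·0.816138/11.4 ≈ 4.48876/11.4 ≈ 0.393751
B = arcsin(0.393751) ≈ 23.1881°
(Since b ≤ a we need B ≤ A, so the obtuse alternative 180° − 23.1881° ≈ 156.812° is rejected.)

B = 23.19°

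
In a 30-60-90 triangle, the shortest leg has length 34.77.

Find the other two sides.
In a 30-60-90 triangle the sides are in ratio 1 : √3 : 2 (short leg : long leg : hypotenuse).
Long leg = 34.77·√3 ≈ 34.77·1.73205 ≈ 60.2234
Hypotenuse = 2·34.77 = 69.54

Long leg = 34.77√3 = 60.22, Hypotenuse = 69.54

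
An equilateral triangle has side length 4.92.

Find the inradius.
r = Area/s with s the semi-perimeter.
Area = (√3/4)·4.92² = (√3/4)·24.2064 ≈ 0.433013·24.2064 ≈ 10.4817
s = 3·4.92/2 = 7.38
r ≈ 10.4817/7.38 ≈ 1.42028
(Equivalently r = side/(2√3) = 4.92/3.4641 ≈ 1.42028.)

r = 1.42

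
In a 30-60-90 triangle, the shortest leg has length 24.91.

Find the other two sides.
In a 30-60-90 triangle the sides are in ratio 1 : √3 : 2 (short leg : long leg : hypotenuse).
Long leg = 24.91·√3 ≈ 24.91·1.73205 ≈ 43.1454
Hypotenuse = 2·24.91 = 49.82

Long leg = 24.91√3 = 43.15, Hypotenuse = 49.82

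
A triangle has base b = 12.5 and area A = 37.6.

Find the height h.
A = ½·b·h  ⇒  h = 2A/b = 2·37.6/12.5 = 75.2/12.5 ≈ 6.016

h = 6.016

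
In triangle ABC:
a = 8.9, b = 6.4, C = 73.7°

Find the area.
Two sides and the included angle (SAS): A = ½·a·b·sin(C) = ½·8.9·6.4·sin(73.7°)
sin(73.7°) ≈ 0.959805
A ≈ ½·56.96·0.959805 = 28.48·0.959805 ≈ 27.3353

Area = 27.34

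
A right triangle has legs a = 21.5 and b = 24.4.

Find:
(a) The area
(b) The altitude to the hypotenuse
(a) The legs are perpendicular, so Area = ½·a·b = ½·21.5·24.4 = ½·524.6 = 262.3
(b) Hypotenuse c = √(a² + b²) = √(462.25 + 595.36) = √1057.61 ≈ 32.5209
    Area = ½·c·h_c  ⇒  h_c = 2·Area/c = 524.6/32.5209 ≈ 16.1312

Area = 262.3, h_c = 16.13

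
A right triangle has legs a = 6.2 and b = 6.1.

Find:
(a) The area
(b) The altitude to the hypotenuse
(a) The legs are perpendicular, so Area = ½·a·b = ½·6.2·6.1 = ½·37.82 = 18.91
(b) Hypotenuse c = √(a² + b²) = √(38.44 + 37.21) = √75.65 ≈ 8.6977
    Area = ½·c·h_c  ⇒  h_c = 2·Area/c = 37.82/8.6977 ≈ 4.34828

Area = 18.91, h_c = 4.348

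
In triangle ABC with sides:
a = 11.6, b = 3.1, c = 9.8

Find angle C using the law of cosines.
c² = a² + b² − 2ab·cos(C)  ⇒  cos(C) = (a² + b² − c²)/(2ab)
cos(C) = (11.6² + 3.1² − 9.8²)/(2·11.6·3.1) = (134.56 + 9.61 − 96.04)/71.92 = 48.13/71.92 ≈ 0.669216
C = arccos(0.669216) ≈ 47.9934°

C = 47.99°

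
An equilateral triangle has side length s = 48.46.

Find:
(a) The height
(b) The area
(a) The height splits the triangle into two 30-60-90 halves: h = s·√3/2 = 48.46·1.73205/2 ≈ 83.9352/2 ≈ 41.9676
(b) Area = (√3/4)·s² = (√3/4)·48.46² = (√3/4)·2348.3716 ≈ 0.433013·2348.3716 ≈ 1016.87

Height = 41.97, Area = 1017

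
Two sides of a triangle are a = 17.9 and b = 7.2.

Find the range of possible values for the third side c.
Triangle inequality: |a − b| < c < a + b
|a − b| = |17.9 − 7.2| = 10.7
a + b = 17.9 + 7.2 = 25.1

10.7 < c < 25.1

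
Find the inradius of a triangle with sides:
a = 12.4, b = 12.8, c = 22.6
r = Area/s where s is the semi-perimeter.
s = (12.4 + 12.8 + 22.6)/2 = 47.8/2 = 23.9
Area = √(s(s−a)(s−b)(s−c)) = √(23.9·11.5·11.1·1.3) ≈ √3966.09 ≈ 62.9769
r ≈ 62.9769/23.9 ≈ 2.63502

r = 2.635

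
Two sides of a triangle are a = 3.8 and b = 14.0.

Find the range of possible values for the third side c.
Triangle inequality: |a − b| < c < a + b
|a − b| = |3.8 − 14.0| = 10.2
a + b = 3.8 + 14.0 = 17.8

10.2 < c < 17.8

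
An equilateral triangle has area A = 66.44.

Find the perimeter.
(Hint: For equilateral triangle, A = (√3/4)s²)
A = (√3/4)s²  ⇒  s² = 4A/√3 = 4·66.44/√3 = 265.76/1.73205 ≈ 153.437
s ≈ √153.437 ≈ 12.387
Perimeter = 3s ≈ 3·12.387 ≈ 37.1609

Perimeter = 37.16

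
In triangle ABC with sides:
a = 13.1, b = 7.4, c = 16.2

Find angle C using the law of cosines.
c² = a² + b² − 2ab·cos(C)  ⇒  cos(C) = (a² + b² − c²)/(2ab)
cos(C) = (13.1² + 7.4² − 16.2²)/(2·13.1·7.4) = (171.61 + 54.76 − 262.44)/193.88 = -36.07/193.88 ≈ -0.186043
C = arccos(-0.186043) ≈ 100.722°

C = 100.7°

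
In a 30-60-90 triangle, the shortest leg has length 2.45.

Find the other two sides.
In a 30-60-90 triangle the sides are in ratio 1 : √3 : 2 (short leg : long leg : hypotenuse).
Long leg = 2.45·√3 ≈ 2.45·1.73205 ≈ 4.24352
Hypotenuse = 2·2.45 = 4.9

Long leg = 2.45√3 = 4.244, Hypotenuse = 4.9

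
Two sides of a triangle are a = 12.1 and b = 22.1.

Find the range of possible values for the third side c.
Triangle inequality: |a − b| < c < a + b
|a − b| = |12.1 − 22.1| = 10
a + b = 12.1 + 22.1 = 34.2

10 < c < 34.2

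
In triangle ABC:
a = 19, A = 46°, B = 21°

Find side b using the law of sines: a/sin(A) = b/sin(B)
a/sin(A) = b/sin(B)  ⇒  b = a·sin(B)/sin(A) = 19·sin(21°)/sin(46°)
sin(21°) ≈ 0.358368, sin(46°) ≈ 0.71934
b ≈ 19·0.358368/0.71934 ≈ 6.80899/0.71934 ≈ 9.46561

b = 9.466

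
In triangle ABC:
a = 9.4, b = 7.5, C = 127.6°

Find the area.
Two sides and the included angle (SAS): A = ½·a·b·sin(C) = ½·9.4·7.5·sin(127.6°)
sin(127.6°) ≈ 0.79229
A ≈ ½·70.5·0.79229 = 35.25·0.79229 ≈ 27.9282

Area = 27.93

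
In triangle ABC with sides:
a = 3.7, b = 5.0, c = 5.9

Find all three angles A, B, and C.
Law of cosines for each angle (a² = 13.69, b² = 25, c² = 34.81):
cos(A) = (b² + c² − a²)/(2bc) = (25 + 34.81 − 13.69)/(2·5.0·5.9) = 46.12/59 ≈ 0.781695  ⇒  A ≈ 38.584°
cos(B) = (a² + c² − b²)/(2ac) = (13.69 + 34.81 − 25)/(2·3.7·5.9) = 23.5/43.66 ≈ 0.53825  ⇒  B ≈ 57.4354°
cos(C) = (a² + b² − c²)/(2ab) = (13.69 + 25 − 34.81)/(2·3.7·5.0) = 3.88/37 ≈ 0.104865  ⇒  C ≈ 83.9806°
Check: A + B + C ≈ 180°

A = 38.58°, B = 57.44°, C = 83.98°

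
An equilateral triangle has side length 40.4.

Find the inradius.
r = Area/s with s the semi-perimeter.
Area = (√3/4)·40.4² = (√3/4)·1632.16 ≈ 0.433013·1632.16 ≈ 706.746
s = 3·40.4/2 = 60.6
r ≈ 706.746/60.6 ≈ 11.6625
(Equivalently r = side/(2√3) = 40.4/3.4641 ≈ 11.6625.)

r = 11.66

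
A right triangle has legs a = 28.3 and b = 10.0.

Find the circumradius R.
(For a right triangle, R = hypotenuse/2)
Hypotenuse c = √(a² + b²) = √(800.89 + 100) = √900.89 ≈ 30.0148
R = c/2 ≈ 30.0148/2 ≈ 15.0074

R = 15.01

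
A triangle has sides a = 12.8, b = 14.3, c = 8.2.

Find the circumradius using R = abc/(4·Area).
First find the area with Heron's formula.
s = (12.8 + 14.3 + 8.2)/2 = 17.65
Area = √(s(s−a)(s−b)(s−c)) = √(17.65·4.85·3.35·9.45) ≈ √2709.96 ≈ 52.0573
abc = 12.8·14.3·8.2 = 1500.928
R = abc/(4·Area) ≈ 1500.928/(4·52.0573) = 1500.928/208.229 ≈ 7.20806

R = 7.208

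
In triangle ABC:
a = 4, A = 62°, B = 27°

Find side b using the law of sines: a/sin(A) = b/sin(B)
a/sin(A) = b/sin(B)  ⇒  b = a·sin(B)/sin(A) = 4·sin(27°)/sin(62°)
sin(27°) ≈ 0.45399, sin(62°) ≈ 0.882948
b ≈ 4·0.45399/0.882948 ≈ 1.81596/0.882948 ≈ 2.0567

b = 2.057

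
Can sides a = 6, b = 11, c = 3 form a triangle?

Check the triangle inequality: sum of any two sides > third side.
a + b vs c: 6 + 11 = 17 > 3  ✓
a + c vs b: 6 + 3 = 9 ≤ 11  ✗
b + c vs a: 11 + 3 = 14 > 6  ✓

No: 6 + 3 = 9 is not > 11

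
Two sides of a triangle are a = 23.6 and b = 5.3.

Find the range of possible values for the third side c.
Triangle inequality: |a − b| < c < a + b
|a − b| = |23.6 − 5.3| = 18.3
a + b = 23.6 + 5.3 = 28.9

18.3 < c < 28.9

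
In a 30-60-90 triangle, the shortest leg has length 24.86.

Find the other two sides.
In a 30-60-90 triangle the sides are in ratio 1 : √3 : 2 (short leg : long leg : hypotenuse).
Long leg = 24.86·√3 ≈ 24.86·1.73205 ≈ 43.0588
Hypotenuse = 2·24.86 = 49.72

Long leg = 24.86√3 = 43.06, Hypotenuse = 49.72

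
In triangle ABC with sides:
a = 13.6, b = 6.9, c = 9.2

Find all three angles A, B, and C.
Law of cosines for each angle (a² = 184.96, b² = 47.61, c² = 84.64):
cos(A) = (b² + c² − a²)/(2bc) = (47.61 + 84.64 − 184.96)/(2·6.9·9.2) = -52.71/126.96 ≈ -0.41517  ⇒  A ≈ 114.53°
cos(B) = (a² + c² − b²)/(2ac) = (184.96 + 84.64 − 47.61)/(2·13.6·9.2) = 221.99/250.24 ≈ 0.887108  ⇒  B ≈ 27.4879°
cos(C) = (a² + b² − c²)/(2ab) = (184.96 + 47.61 − 84.64)/(2·13.6·6.9) = 147.93/187.68 ≈ 0.788203  ⇒  C ≈ 37.9821°
Check: A + B + C ≈ 180°

A = 114.5°, B = 27.49°, C = 37.98°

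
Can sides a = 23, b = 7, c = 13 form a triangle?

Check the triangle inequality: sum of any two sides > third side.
a + b vs c: 23 + 7 = 30 > 13  ✓
a + c vs b: 23 + 13 = 36 > 7  ✓
b + c vs a: 7 + 13 = 20 ≤ 23  ✗

No: 7 + 13 = 20 is not > 23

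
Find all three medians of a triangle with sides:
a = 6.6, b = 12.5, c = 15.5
Median formula: m_a = ½√(2b² + 2c² − a²) (and cyclically). a² = 43.56, b² = 156.25, c² = 240.25.
m_a = ½√(2·156.25 + 2·240.25 − 43.56) = ½√749.44 ≈ ½·27.3759 ≈ 13.688
m_b = ½√(2·43.56 + 2·240.25 − 156.25) = ½√411.37 ≈ ½·20.2823 ≈ 10.1411
m_c = ½√(2·43.56 + 2·156.25 − 240.25) = ½√159.37 ≈ ½·12.6242 ≈ 6.31209

m_a = 13.69, m_b = 10.14, m_c = 6.312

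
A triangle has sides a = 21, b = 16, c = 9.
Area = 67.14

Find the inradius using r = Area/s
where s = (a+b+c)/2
s = (21 + 16 + 9)/2 = 46/2 = 23
r = Area/s = 67.14/23 ≈ 2.91913

r = 2.919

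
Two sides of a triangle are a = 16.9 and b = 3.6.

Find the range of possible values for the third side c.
Triangle inequality: |a − b| < c < a + b
|a − b| = |16.9 − 3.6| = 13.3
a + b = 16.9 + 3.6 = 20.5

13.3 < c < 20.5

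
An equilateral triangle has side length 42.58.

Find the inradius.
r = Area/s with s the semi-perimeter.
Area = (√3/4)·42.58² = (√3/4)·1813.0564 ≈ 0.433013·1813.0564 ≈ 785.076
s = 3·42.58/2 = 63.87
r ≈ 785.076/63.87 ≈ 12.2918
(Equivalently r = side/(2√3) = 42.58/3.4641 ≈ 12.2918.)

r = 12.29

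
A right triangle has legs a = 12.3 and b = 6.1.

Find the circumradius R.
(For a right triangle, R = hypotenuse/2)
Hypotenuse c = √(a² + b²) = √(151.29 + 37.21) = √188.5 ≈ 13.7295
R = c/2 ≈ 13.7295/2 ≈ 6.86477

R = 6.865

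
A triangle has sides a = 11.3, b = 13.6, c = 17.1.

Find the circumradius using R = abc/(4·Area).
First find the area with Heron's formula.
s = (11.3 + 13.6 + 17.1)/2 = 21
Area = √(s(s−a)(s−b)(s−c)) = √(21·9.7·7.4·3.9) ≈ √5878.78 ≈ 76.6732
abc = 11.3·13.6·17.1 = 2627.928
R = abc/(4·Area) ≈ 2627.928/(4·76.6732) = 2627.928/306.693 ≈ 8.5686

R = 8.569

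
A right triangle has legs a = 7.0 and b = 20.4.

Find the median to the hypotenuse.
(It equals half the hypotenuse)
Hypotenuse c = √(a² + b²) = √(49 + 416.16) = √465.16 ≈ 21.5676
Median to hypotenuse = c/2 ≈ 21.5676/2 ≈ 10.7838

Median = 10.78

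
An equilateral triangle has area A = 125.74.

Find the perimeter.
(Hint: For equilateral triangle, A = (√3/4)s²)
A = (√3/4)s²  ⇒  s² = 4A/√3 = 4·125.74/√3 = 502.96/1.73205 ≈ 290.384
s ≈ √290.384 ≈ 17.0407
Perimeter = 3s ≈ 3·17.0407 ≈ 51.122

Perimeter = 51.12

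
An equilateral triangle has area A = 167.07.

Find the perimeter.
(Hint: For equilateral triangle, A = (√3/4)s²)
A = (√3/4)s²  ⇒  s² = 4A/√3 = 4·167.07/√3 = 668.28/1.73205 ≈ 385.832
s ≈ √385.832 ≈ 19.6426
Perimeter = 3s ≈ 3·19.6426 ≈ 58.9278

Perimeter = 58.93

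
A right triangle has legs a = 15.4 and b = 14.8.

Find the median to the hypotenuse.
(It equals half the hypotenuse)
Hypotenuse c = √(a² + b²) = √(237.16 + 219.04) = √456.2 ≈ 21.3588
Median to hypotenuse = c/2 ≈ 21.3588/2 ≈ 10.6794

Median = 10.68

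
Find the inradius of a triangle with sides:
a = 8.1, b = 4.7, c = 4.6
r = Area/s where s is the semi-perimeter.
s = (8.1 + 4.7 + 4.6)/2 = 17.4/2 = 8.7
Area = √(s(s−a)(s−b)(s−c)) = √(8.7·0.6·4·4.1) ≈ √85.608 ≈ 9.25246
r ≈ 9.25246/8.7 ≈ 1.0635

r = 1.064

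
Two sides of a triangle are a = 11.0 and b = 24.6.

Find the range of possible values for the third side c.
Triangle inequality: |a − b| < c < a + b
|a − b| = |11.0 − 24.6| = 13.6
a + b = 11.0 + 24.6 = 35.6

13.6 < c < 35.6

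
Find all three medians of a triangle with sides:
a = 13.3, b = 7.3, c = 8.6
Median formula: m_a = ½√(2b² + 2c² − a²) (and cyclically). a² = 176.89, b² = 53.29, c² = 73.96.
m_a = ½√(2·53.29 + 2·73.96 − 176.89) = ½√77.61 ≈ ½·8.80965 ≈ 4.40483
m_b = ½√(2·176.89 + 2·73.96 − 53.29) = ½√448.41 ≈ ½·21.1757 ≈ 10.5878
m_c = ½√(2·176.89 + 2·53.29 − 73.96) = ½√386.4 ≈ ½·19.6571 ≈ 9.82853

m_a = 4.405, m_b = 10.59, m_c = 9.829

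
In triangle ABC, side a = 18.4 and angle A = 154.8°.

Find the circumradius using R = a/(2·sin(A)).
R = a/(2·sin(A)) = 18.4/(2·sin(154.8°))
sin(154.8°) ≈ 0.425779
R ≈ 18.4/(2·0.425779) = 18.4/0.851559 ≈ 21.6074

R = 21.61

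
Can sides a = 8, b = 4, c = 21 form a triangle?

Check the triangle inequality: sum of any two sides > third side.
a + b vs c: 8 + 4 = 12 ≤ 21  ✗
a + c vs b: 8 + 21 = 29 > 4  ✓
b + c vs a: 4 + 21 = 25 > 8  ✓

No: 8 + 4 = 12 is not > 21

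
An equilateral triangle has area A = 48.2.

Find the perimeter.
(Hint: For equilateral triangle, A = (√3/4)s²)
A = (√3/4)s²  ⇒  s² = 4A/√3 = 4·48.2/√3 = 192.8/1.73205 ≈ 111.313
s ≈ √111.313 ≈ 10.5505
Perimeter = 3s ≈ 3·10.5505 ≈ 31.6515

Perimeter = 31.65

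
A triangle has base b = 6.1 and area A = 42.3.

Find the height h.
A = ½·b·h  ⇒  h = 2A/b = 2·42.3/6.1 = 84.6/6.1 ≈ 13.8689

h = 13.87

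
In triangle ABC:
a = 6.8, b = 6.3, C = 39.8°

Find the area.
Two sides and the included angle (SAS): A = ½·a·b·sin(C) = ½·6.8·6.3·sin(39.8°)
sin(39.8°) ≈ 0.64011
A ≈ ½·42.84·0.64011 = 21.42·0.64011 ≈ 13.7111

Area = 13.71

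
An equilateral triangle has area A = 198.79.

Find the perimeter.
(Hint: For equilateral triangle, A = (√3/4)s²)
A = (√3/4)s²  ⇒  s² = 4A/√3 = 4·198.79/√3 = 795.16/1.73205 ≈ 459.086
s ≈ √459.086 ≈ 21.4263
Perimeter = 3s ≈ 3·21.4263 ≈ 64.2789

Perimeter = 64.28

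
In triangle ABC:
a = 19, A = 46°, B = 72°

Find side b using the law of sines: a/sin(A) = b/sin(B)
a/sin(A) = b/sin(B)  ⇒  b = a·sin(B)/sin(A) = 19·sin(72°)/sin(46°)
sin(72°) ≈ 0.951057, sin(46°) ≈ 0.71934
b ≈ 19·0.951057/0.71934 ≈ 18.0701/0.71934 ≈ 25.1204

b = 25.12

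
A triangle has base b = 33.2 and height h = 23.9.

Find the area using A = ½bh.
A = ½·b·h = ½·33.2·23.9 = ½·793.48 = 396.74

Area = 396.74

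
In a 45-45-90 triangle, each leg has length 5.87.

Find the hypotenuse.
In a 45-45-90 triangle the sides are in ratio 1 : 1 : √2, so hypotenuse = leg·√2.
Hypotenuse = 5.87·√2 ≈ 5.87·1.41421 ≈ 8.30143

Hypotenuse = 5.87√2 = 8.301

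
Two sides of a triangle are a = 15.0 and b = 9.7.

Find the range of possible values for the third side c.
Triangle inequality: |a − b| < c < a + b
|a − b| = |15.0 − 9.7| = 5.3
a + b = 15.0 + 9.7 = 24.7

5.3 < c < 24.7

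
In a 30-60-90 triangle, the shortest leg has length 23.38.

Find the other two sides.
In a 30-60-90 triangle the sides are in ratio 1 : √3 : 2 (short leg : long leg : hypotenuse).
Long leg = 23.38·√3 ≈ 23.38·1.73205 ≈ 40.4953
Hypotenuse = 2·23.38 = 46.76

Long leg = 23.38√3 = 40.5, Hypotenuse = 46.76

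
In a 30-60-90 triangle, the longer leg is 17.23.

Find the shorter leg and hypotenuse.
In a 30-60-90 triangle the sides are in ratio 1 : √3 : 2, so short leg = long leg/√3 and hypotenuse = 2·(short leg).
Short leg = 17.23/√3 ≈ 17.23/1.73205 ≈ 9.94775
Hypotenuse = 2·9.94775 ≈ 19.8955

Short leg = 9.948, Hypotenuse = 19.9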